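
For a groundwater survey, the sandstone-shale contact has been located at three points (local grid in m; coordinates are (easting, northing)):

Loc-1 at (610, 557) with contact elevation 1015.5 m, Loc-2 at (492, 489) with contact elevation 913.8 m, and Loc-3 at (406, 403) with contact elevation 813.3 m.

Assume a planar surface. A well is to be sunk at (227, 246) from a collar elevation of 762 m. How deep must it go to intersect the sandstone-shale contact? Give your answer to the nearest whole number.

142 m

Two edge vectors: Loc-1→Loc-2 = (-118, -68, -101.7), Loc-1→Loc-3 = (-204, -154, -202.2).
Normal n = (Loc-1→Loc-2) × (Loc-1→Loc-3) = (-1912.2, -3112.8, 4300).
So ∂z/∂E = −n_x/n_z = 0.44470 and ∂z/∂N = −n_y/n_z = 0.72391.
Intercept c from Loc-1: 1015.5 − 271.27 − 403.22 = 341.02.
At (227, 246): z_contact = 100.9 + 178.1 + 341.02 = 620.0 m.
Depth below ground = 762 − 620.0 = 142 m.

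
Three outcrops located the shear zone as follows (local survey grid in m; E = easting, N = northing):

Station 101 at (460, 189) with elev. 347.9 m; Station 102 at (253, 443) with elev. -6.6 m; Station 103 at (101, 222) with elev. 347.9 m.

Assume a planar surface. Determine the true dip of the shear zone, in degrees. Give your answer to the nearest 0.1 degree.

Let the plane be z = a·E + b·N + c.
Station 102−Station 101: −207a + 254b = −354.5;  Station 103−Station 101: −359a + 33b = 0.
Solving gives a = −0.13868, b = −1.50869.
Gradient magnitude |∇z| = √(a² + b²) = √(0.01923 + 2.27614) = 1.51505.
True dip = arctan(1.51505) = 56.6°, dipping toward N (azimuth ≈ 005°).

56.6°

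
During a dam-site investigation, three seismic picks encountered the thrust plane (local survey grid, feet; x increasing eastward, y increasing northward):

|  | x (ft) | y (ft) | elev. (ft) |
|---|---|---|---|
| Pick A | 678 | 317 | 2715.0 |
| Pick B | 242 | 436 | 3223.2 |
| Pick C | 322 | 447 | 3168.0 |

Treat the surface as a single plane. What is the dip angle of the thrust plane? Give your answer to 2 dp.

Let the plane be z = a·x + b·y + c.
Pick B−Pick A: −436a + 119b = 508.2;  Pick C−Pick A: −356a + 130b = 453.
Solving gives a = −0.84933, b = 1.15876.
Gradient magnitude |∇z| = √(a² + b²) = √(0.72136 + 1.34272) = 1.43669.
True dip = arctan(1.43669) = 55.16°, dipping toward SE (azimuth ≈ 144°).

55.16°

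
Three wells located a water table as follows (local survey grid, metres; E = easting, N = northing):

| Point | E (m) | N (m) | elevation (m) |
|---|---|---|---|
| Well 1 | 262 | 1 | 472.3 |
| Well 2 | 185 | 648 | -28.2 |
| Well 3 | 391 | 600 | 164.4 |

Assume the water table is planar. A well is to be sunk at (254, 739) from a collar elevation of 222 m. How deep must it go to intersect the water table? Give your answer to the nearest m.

259 m

Let the plane be z = a·E + b·N + c.
Well 2−Well 1: −77a + 647b = −500.5;  Well 3−Well 1: 129a + 599b = −307.9.
Solving gives a = 0.77623, b = −0.68119.
Then c = 472.3 − a·262 − b·1 = 269.61.
At (254, 739): z_contact = 197.2 − 503.4 + 269.61 = -36.6 m.
Depth below ground = 222 − (-36.6) = 259 m.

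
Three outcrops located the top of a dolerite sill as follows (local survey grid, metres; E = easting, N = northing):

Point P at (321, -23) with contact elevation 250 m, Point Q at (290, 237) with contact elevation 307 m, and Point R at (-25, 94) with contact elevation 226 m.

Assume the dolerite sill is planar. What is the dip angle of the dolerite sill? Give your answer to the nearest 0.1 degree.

15.7°

Two edge vectors: Point P→Point Q = (-31, 260, 57), Point P→Point R = (-346, 117, -24).
Normal n = (Point P→Point Q) × (Point P→Point R) = (-12909, -20466, 86333).
So ∂z/∂E = −n_x/n_z = 0.14953 and ∂z/∂N = −n_y/n_z = 0.23706.
Gradient magnitude |∇z| = √(a² + b²) = √(0.02236 + 0.05620) = 0.28028.
True dip = arctan(0.28028) = 15.7°, dipping toward SSW (azimuth ≈ 212°).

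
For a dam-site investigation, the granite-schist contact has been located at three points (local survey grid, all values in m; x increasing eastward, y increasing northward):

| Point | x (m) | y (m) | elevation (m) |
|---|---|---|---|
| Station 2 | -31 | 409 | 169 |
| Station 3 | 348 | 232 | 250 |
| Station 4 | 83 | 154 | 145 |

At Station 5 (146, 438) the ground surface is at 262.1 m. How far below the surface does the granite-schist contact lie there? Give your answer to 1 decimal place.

Let the plane be z = a·x + b·y + c.
Station 3−Station 2: 379a − 177b = 81;  Station 4−Station 2: 114a − 255b = −24.
Solving gives a = 0.32567, b = 0.23971.
Then c = 169 − a·-31 − b·409 = 81.05.
At (146, 438): z_contact = 47.55 + 104.99 + 81.05 = 233.60 m.
Depth below ground = 262.1 − 233.60 = 28.5 m.

28.5 m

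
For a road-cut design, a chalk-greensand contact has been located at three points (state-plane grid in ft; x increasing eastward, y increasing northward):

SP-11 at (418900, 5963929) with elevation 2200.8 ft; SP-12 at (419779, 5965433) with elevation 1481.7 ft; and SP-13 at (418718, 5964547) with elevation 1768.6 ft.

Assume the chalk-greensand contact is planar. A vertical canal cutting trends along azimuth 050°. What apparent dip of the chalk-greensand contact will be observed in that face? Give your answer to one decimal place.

Let the plane be z = a·x + b·y + c.
SP-12−SP-11: 879a + 1504b = −719.1;  SP-13−SP-11: −182a + 618b = −432.2.
Solving gives a = 0.25170, b = −0.62523.
Unit vector along 050° is (sin 50°, cos 50°) = (0.7660, 0.6428).
Slope in that direction = a·(0.7660) + b·(0.6428) = −0.20908.
Apparent dip = arctan|0.20908| = 11.8° (true dip is 34.0°, so apparent ≤ true as expected).

11.8°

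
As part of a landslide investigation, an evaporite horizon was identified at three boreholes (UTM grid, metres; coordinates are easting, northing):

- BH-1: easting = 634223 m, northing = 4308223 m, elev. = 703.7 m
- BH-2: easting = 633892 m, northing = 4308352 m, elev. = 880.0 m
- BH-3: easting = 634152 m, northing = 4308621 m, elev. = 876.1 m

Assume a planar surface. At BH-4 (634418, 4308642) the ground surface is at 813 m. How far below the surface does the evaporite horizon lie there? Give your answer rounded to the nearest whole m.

Let the plane be z = a·easting + b·northing + c.
BH-2−BH-1: −331a + 129b = 176.3;  BH-3−BH-1: −71a + 398b = 172.4.
Solving gives a = −0.39099519, b = 0.36341543.
Then c = 703.7 − a·634223 − b·4308223 = −1316992.87.
At (634418, 4308642): z_contact = −248054.4 + 1565827.0 − 1316992.87 = 779.7 m.
Depth below ground = 813 − 779.7 = 33 m.

33 m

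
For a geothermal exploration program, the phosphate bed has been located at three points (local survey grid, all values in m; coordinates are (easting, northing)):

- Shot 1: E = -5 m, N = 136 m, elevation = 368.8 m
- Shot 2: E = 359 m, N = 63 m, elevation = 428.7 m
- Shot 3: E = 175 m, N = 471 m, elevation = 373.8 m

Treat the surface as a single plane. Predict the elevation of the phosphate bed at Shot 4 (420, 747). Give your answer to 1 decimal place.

Two edge vectors: Shot 1→Shot 2 = (364, -73, 59.9), Shot 1→Shot 3 = (180, 335, 5).
Normal n = (Shot 1→Shot 2) × (Shot 1→Shot 3) = (-20431.5, 8962, 135080).
So ∂z/∂E = −n_x/n_z = 0.15125 and ∂z/∂N = −n_y/n_z = −0.06635.
Intercept c from Shot 1: 368.8 + 0.76 + 9.02 = 378.58.
At (420, 747): z = 63.5 − 49.6 + 378.58 = 392.5 m.

392.5 m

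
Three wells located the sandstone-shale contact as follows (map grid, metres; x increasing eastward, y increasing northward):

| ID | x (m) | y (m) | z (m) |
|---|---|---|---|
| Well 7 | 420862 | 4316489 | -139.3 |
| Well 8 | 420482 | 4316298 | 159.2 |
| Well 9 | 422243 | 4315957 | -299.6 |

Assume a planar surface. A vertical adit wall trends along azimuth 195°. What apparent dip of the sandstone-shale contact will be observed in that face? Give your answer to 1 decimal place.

39.8°

Let the plane be z = a·x + b·y + c.
Well 8−Well 7: −380a − 191b = 298.5;  Well 9−Well 7: 1381a − 532b = −160.3.
Solving gives a = −0.40654, b = −0.75401.
Unit vector along 195° is (sin 195°, cos 195°) = (-0.2588, -0.9659).
Slope in that direction = a·(-0.2588) + b·(-0.9659) = 0.83353.
Apparent dip = arctan|0.83353| = 39.8° (true dip is 40.6°, so apparent ≤ true as expected).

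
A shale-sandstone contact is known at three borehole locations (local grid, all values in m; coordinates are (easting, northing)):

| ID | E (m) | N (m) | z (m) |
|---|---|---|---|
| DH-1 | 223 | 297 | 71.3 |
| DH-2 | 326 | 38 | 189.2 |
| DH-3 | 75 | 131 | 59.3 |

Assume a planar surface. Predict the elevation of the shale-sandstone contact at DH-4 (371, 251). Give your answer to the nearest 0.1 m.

145.3 m

Two edge vectors: DH-1→DH-2 = (103, -259, 117.9), DH-1→DH-3 = (-148, -166, -12).
Normal n = (DH-1→DH-2) × (DH-1→DH-3) = (22679.4, -16213.2, -55430).
So ∂z/∂E = −n_x/n_z = 0.40915 and ∂z/∂N = −n_y/n_z = −0.29250.
Intercept c from DH-1: 71.3 − 91.24 + 86.87 = 66.93.
At (371, 251): z = 151.8 − 73.4 + 66.93 = 145.3 m.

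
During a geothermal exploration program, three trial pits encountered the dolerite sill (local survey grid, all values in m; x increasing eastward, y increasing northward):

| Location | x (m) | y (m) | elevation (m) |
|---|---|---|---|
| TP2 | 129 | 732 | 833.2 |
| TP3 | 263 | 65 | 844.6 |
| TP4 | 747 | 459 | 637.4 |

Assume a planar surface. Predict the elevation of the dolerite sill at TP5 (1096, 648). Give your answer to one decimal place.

496.4 m

Two edge vectors: TP2→TP3 = (134, -667, 11.4), TP2→TP4 = (618, -273, -195.8).
Normal n = (TP2→TP3) × (TP2→TP4) = (133710.8, 33282.4, 375624).
So ∂z/∂x = −n_x/n_z = −0.355970 and ∂z/∂y = −n_y/n_z = −0.088606.
Intercept c from TP2: 833.2 + 45.92 + 64.86 = 943.98.
At (1096, 648): z = −390.1 − 57.4 + 943.98 = 496.4 m.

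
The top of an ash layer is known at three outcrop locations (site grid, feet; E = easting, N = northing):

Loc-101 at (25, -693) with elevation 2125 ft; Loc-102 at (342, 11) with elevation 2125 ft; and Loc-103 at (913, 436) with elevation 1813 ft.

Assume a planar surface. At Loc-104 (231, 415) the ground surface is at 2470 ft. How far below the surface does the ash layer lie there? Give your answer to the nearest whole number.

104 ft

Two edge vectors: Loc-101→Loc-102 = (317, 704, 0), Loc-101→Loc-103 = (888, 1129, -312).
Normal n = (Loc-101→Loc-102) × (Loc-101→Loc-103) = (-219648, 98904, -267259).
So ∂z/∂E = −n_x/n_z = −0.82185 and ∂z/∂N = −n_y/n_z = 0.37007.
Intercept c from Loc-101: 2125 + 20.55 + 256.46 = 2402.00.
At (231, 415): z_contact = −189.8 + 153.6 + 2402.00 = 2365.7 ft.
Depth below ground = 2470 − 2365.7 = 104 ft.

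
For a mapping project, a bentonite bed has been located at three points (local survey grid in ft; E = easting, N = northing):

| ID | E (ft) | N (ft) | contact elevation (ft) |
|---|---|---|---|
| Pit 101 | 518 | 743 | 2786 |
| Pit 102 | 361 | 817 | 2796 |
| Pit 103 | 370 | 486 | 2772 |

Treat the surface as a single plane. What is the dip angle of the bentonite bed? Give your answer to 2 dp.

Let the plane be z = a·E + b·N + c.
Pit 102−Pit 101: −157a + 74b = 10;  Pit 103−Pit 101: −148a − 257b = −14.
Solving gives a = −0.02990, b = 0.07169.
Gradient magnitude |∇z| = √(a² + b²) = √(0.00089 + 0.00514) = 0.07768.
True dip = arctan(0.07768) = 4.44°, dipping toward SSE (azimuth ≈ 157°).

4.44°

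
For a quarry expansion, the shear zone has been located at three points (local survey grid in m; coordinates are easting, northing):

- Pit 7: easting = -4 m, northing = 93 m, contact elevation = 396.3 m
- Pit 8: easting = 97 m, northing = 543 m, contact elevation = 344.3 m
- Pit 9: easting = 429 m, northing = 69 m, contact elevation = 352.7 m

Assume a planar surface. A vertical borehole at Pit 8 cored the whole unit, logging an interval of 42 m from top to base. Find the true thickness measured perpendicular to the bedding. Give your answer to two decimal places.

41.59 m

Let the plane be z = a·easting + b·northing + c.
Pit 8−Pit 7: 101a + 450b = −52;  Pit 9−Pit 7: 433a − 24b = −43.6.
Solving gives a = −0.10578, b = −0.09181.
|∇z| = √(a²+b²) = 0.14007, so dip δ = arctan(0.14007) = 7.97°.
True thickness = vertical thickness × cos δ = 42 × cos 7.97° = 41.59 m.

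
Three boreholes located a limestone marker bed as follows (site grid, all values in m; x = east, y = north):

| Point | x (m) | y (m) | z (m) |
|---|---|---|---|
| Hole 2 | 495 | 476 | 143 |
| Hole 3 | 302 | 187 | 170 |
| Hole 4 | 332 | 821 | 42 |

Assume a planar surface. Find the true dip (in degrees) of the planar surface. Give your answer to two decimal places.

15.29°

Let the plane be z = a·x + b·y + c.
Hole 3−Hole 2: −193a − 289b = 27;  Hole 4−Hole 2: −163a + 345b = −101.
Solving gives a = 0.17481, b = −0.21016.
Gradient magnitude |∇z| = √(a² + b²) = √(0.03056 + 0.04417) = 0.27336.
True dip = arctan(0.27336) = 15.29°, dipping toward NW (azimuth ≈ 320°).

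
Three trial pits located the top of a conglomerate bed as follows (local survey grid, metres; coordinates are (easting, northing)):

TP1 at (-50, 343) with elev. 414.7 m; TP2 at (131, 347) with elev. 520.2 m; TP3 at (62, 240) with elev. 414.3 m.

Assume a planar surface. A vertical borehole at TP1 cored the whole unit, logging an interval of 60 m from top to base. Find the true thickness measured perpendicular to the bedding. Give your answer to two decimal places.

Let the plane be z = a·E + b·N + c.
TP2−TP1: 181a + 4b = 105.5;  TP3−TP1: 112a − 103b = −0.4.
Solving gives a = 0.56911, b = 0.62272.
|∇z| = √(a²+b²) = 0.84361, so dip δ = arctan(0.84361) = 40.15°.
True thickness = vertical thickness × cos δ = 60 × cos 40.15° = 45.86 m.

45.86 m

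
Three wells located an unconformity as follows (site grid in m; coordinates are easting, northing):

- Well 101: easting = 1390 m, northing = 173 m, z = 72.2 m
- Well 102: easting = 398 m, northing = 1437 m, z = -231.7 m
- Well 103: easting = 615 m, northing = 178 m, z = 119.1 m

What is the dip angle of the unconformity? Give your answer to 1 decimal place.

16.5°

Let the plane be z = a·easting + b·northing + c.
Well 102−Well 101: −992a + 1264b = −303.9;  Well 103−Well 101: −775a + 5b = 46.9.
Solving gives a = −0.06238, b = −0.28939.
Gradient magnitude |∇z| = √(a² + b²) = √(0.00389 + 0.08374) = 0.29603.
True dip = arctan(0.29603) = 16.5°, dipping toward NNE (azimuth ≈ 012°).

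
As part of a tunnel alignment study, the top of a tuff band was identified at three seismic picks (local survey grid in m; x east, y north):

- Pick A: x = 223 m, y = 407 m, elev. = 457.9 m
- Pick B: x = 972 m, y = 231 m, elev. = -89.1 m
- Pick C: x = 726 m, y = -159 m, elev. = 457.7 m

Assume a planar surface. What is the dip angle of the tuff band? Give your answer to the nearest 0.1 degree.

51.0°

Let the plane be z = a·x + b·y + c.
Pick B−Pick A: 749a − 176b = −547;  Pick C−Pick A: 503a − 566b = −0.2.
Solving gives a = −0.92296, b = −0.81988.
Gradient magnitude |∇z| = √(a² + b²) = √(0.85186 + 0.67220) = 1.23453.
True dip = arctan(1.23453) = 51.0°, dipping toward NE (azimuth ≈ 048°).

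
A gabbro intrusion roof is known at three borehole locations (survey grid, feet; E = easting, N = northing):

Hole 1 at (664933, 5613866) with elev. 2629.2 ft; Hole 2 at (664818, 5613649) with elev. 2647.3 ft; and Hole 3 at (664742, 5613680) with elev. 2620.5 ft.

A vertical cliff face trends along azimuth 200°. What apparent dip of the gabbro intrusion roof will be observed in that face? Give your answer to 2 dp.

Two edge vectors: Hole 1→Hole 2 = (-115, -217, 18.1), Hole 1→Hole 3 = (-191, -186, -8.7).
Normal n = (Hole 1→Hole 2) × (Hole 1→Hole 3) = (5254.5, -4457.6, -20057).
So ∂z/∂E = −n_x/n_z = 0.26198 and ∂z/∂N = −n_y/n_z = −0.22225.
Unit vector along 200° is (sin 200°, cos 200°) = (-0.3420, -0.9397).
Slope in that direction = a·(-0.3420) + b·(-0.9397) = 0.11924.
Apparent dip = arctan|0.11924| = 6.80° (true dip is 19.0°, so apparent ≤ true as expected).

6.80°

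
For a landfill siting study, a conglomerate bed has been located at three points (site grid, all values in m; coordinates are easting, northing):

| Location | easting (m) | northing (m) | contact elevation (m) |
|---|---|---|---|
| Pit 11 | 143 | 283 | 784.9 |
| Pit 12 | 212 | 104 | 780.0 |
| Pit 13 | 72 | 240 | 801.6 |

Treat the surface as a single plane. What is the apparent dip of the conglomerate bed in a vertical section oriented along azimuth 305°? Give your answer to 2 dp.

7.85°

Let the plane be z = a·easting + b·northing + c.
Pit 12−Pit 11: 69a − 179b = −4.9;  Pit 13−Pit 11: −71a − 43b = 16.7.
Solving gives a = −0.20413, b = −0.05131.
Unit vector along 305° is (sin 305°, cos 305°) = (-0.8192, 0.5736).
Slope in that direction = a·(-0.8192) + b·(0.5736) = 0.13778.
Apparent dip = arctan|0.13778| = 7.85° (true dip is 11.9°, so apparent ≤ true as expected).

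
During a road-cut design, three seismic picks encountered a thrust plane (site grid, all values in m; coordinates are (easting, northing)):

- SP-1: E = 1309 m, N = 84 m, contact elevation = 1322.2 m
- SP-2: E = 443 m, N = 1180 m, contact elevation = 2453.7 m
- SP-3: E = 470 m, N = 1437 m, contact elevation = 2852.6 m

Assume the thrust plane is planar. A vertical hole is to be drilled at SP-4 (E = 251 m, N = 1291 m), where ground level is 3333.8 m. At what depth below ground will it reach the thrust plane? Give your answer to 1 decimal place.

826.1 m

Let the plane be z = a·E + b·N + c.
SP-2−SP-1: −866a + 1096b = 1131.5;  SP-3−SP-1: −839a + 1353b = 1530.4.
Solving gives a = 0.580593, b = 1.491144.
Then c = 1322.2 − a·1309 − b·84 = 436.95.
At (251, 1291): z_contact = 145.73 + 1925.07 + 436.95 = 2507.74 m.
Depth below ground = 3333.8 − 2507.74 = 826.1 m.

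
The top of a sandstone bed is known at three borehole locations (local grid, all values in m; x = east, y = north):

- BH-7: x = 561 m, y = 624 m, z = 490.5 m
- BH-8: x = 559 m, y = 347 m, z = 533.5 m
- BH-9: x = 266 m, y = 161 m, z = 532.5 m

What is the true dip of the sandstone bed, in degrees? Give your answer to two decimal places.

10.57°

Two edge vectors: BH-7→BH-8 = (-2, -277, 43), BH-7→BH-9 = (-295, -463, 42).
Normal n = (BH-7→BH-8) × (BH-7→BH-9) = (8275, -12601, -80789).
So ∂z/∂x = −n_x/n_z = 0.10243 and ∂z/∂y = −n_y/n_z = −0.15597.
Gradient magnitude |∇z| = √(a² + b²) = √(0.01049 + 0.02433) = 0.18660.
True dip = arctan(0.18660) = 10.57°, dipping toward NNW (azimuth ≈ 327°).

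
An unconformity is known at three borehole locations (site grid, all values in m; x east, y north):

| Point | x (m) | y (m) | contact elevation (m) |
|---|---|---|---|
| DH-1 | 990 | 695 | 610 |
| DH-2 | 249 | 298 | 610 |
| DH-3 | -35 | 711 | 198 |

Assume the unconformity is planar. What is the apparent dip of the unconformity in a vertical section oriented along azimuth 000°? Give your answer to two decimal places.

36.09°

Two edge vectors: DH-1→DH-2 = (-741, -397, 0), DH-1→DH-3 = (-1025, 16, -412).
Normal n = (DH-1→DH-2) × (DH-1→DH-3) = (163564, -305292, -418781).
So ∂z/∂x = −n_x/n_z = 0.39057 and ∂z/∂y = −n_y/n_z = −0.72900.
Unit vector along 000° is (sin 0°, cos 0°) = (0.0000, 1.0000).
Slope in that direction = a·(0.0000) + b·(1.0000) = −0.72900.
Apparent dip = arctan|0.72900| = 36.09° (true dip is 39.6°, so apparent ≤ true as expected).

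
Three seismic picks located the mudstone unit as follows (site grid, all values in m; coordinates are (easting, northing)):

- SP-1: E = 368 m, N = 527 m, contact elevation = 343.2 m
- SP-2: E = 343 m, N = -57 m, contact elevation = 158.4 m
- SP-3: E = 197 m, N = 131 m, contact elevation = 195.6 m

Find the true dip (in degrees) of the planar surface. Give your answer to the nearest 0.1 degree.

Let the plane be z = a·E + b·N + c.
SP-2−SP-1: −25a − 584b = −184.8;  SP-3−SP-1: −171a − 396b = −147.6.
Solving gives a = 0.14470, b = 0.31024.
Gradient magnitude |∇z| = √(a² + b²) = √(0.02094 + 0.09625) = 0.34233.
True dip = arctan(0.34233) = 18.9°, dipping toward SSW (azimuth ≈ 205°).

18.9°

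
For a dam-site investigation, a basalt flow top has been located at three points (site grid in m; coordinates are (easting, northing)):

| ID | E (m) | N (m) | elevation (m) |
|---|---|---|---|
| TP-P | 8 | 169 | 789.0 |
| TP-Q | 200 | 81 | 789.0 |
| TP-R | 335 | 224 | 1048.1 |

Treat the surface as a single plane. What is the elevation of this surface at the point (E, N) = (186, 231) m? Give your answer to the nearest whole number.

Two edge vectors: TP-P→TP-Q = (192, -88, 0), TP-P→TP-R = (327, 55, 259.1).
Normal n = (TP-P→TP-Q) × (TP-P→TP-R) = (-22800.8, -49747.2, 39336).
So ∂z/∂E = −n_x/n_z = 0.57964 and ∂z/∂N = −n_y/n_z = 1.26467.
Intercept c from TP-P: 789 − 4.64 − 213.73 = 570.63.
At (186, 231): z = 107.8 + 292.1 + 570.63 = 970.6 m.

971 m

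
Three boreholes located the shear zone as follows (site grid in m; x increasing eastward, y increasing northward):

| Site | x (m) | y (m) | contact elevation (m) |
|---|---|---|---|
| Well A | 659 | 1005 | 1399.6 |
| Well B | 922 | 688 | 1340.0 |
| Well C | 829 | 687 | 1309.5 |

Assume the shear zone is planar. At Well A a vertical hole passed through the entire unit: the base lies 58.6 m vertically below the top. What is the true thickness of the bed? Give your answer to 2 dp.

51.15 m

Two edge vectors: Well A→Well B = (263, -317, -59.6), Well A→Well C = (170, -318, -90.1).
Normal n = (Well A→Well B) × (Well A→Well C) = (9608.9, 13564.3, -29744).
So ∂z/∂x = −n_x/n_z = 0.32305 and ∂z/∂y = −n_y/n_z = 0.45603.
|∇z| = √(a²+b²) = 0.55887, so dip δ = arctan(0.55887) = 29.20°.
True thickness = vertical thickness × cos δ = 58.6 × cos 29.20° = 51.15 m.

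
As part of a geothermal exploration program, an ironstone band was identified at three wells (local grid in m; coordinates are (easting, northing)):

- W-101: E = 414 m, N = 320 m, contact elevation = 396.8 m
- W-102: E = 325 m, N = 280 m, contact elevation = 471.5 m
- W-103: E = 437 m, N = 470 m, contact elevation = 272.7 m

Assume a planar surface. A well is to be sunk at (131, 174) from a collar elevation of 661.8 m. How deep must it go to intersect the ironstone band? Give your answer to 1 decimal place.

13.4 m

Let the plane be z = a·E + b·N + c.
W-102−W-101: −89a − 40b = 74.7;  W-103−W-101: 23a + 150b = −124.1.
Solving gives a = −0.50209, b = −0.75035.
Then c = 396.8 − a·414 − b·320 = 844.78.
At (131, 174): z_contact = −65.77 − 130.56 + 844.78 = 648.44 m.
Depth below ground = 661.8 − 648.44 = 13.4 m.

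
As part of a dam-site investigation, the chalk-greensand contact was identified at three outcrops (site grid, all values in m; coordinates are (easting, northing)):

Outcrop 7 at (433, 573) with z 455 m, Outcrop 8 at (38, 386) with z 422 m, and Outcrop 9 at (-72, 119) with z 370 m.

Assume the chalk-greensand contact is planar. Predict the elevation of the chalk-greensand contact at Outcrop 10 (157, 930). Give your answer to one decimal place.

Two edge vectors: Outcrop 7→Outcrop 8 = (-395, -187, -33), Outcrop 7→Outcrop 9 = (-505, -454, -85).
Normal n = (Outcrop 7→Outcrop 8) × (Outcrop 7→Outcrop 9) = (913, -16910, 84895).
So ∂z/∂E = −n_x/n_z = −0.01075 and ∂z/∂N = −n_y/n_z = 0.19919.
Intercept c from Outcrop 7: 455 + 4.66 − 114.13 = 345.52.
At (157, 930): z = −1.7 + 185.2 + 345.52 = 529.1 m.

529.1 m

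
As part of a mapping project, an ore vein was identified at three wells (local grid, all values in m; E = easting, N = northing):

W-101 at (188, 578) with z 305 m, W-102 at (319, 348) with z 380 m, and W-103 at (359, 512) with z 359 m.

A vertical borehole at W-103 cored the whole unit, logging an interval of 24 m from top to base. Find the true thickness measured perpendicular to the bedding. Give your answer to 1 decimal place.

Let the plane be z = a·E + b·N + c.
W-102−W-101: 131a − 230b = 75;  W-103−W-101: 171a − 66b = 54.
Solving gives a = 0.24345, b = −0.18743.
|∇z| = √(a²+b²) = 0.30724, so dip δ = arctan(0.30724) = 17.08°.
True thickness = vertical thickness × cos δ = 24 × cos 17.08° = 22.9 m.

22.9 m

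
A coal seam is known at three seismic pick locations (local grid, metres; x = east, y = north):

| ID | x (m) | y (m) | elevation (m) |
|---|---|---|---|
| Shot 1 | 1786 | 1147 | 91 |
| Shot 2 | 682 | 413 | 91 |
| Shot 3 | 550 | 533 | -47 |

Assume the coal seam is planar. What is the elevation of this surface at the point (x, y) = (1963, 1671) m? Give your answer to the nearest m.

Let the plane be z = a·x + b·y + c.
Shot 2−Shot 1: −1104a − 734b = 0;  Shot 3−Shot 1: −1236a − 614b = −138.
Solving gives a = 0.44161, b = −0.66423.
Then c = 91 − a·1786 − b·1147 = 64.14.
At (1963, 1671): z = 866.9 − 1109.9 + 64.14 = -178.9 m.

-179 m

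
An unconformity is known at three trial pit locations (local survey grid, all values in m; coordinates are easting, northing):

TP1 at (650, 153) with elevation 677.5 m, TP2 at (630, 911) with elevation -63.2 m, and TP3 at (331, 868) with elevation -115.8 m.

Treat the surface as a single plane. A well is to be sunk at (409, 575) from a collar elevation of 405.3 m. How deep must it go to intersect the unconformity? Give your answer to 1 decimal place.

212.6 m

Two edge vectors: TP1→TP2 = (-20, 758, -740.7), TP1→TP3 = (-319, 715, -793.3).
Normal n = (TP1→TP2) × (TP1→TP3) = (-71720.9, 220417.3, 227502).
So ∂z/∂easting = −n_x/n_z = 0.31525 and ∂z/∂northing = −n_y/n_z = −0.96886.
Intercept c from TP1: 677.5 − 204.92 + 148.24 = 620.82.
At (409, 575): z_contact = 128.94 − 557.09 + 620.82 = 192.67 m.
Depth below ground = 405.3 − 192.67 = 212.6 m.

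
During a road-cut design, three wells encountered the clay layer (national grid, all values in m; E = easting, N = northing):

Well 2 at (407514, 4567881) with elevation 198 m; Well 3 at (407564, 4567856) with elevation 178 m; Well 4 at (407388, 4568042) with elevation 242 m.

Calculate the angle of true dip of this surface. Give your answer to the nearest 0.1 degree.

Two edge vectors: Well 2→Well 3 = (50, -25, -20), Well 2→Well 4 = (-126, 161, 44).
Normal n = (Well 2→Well 3) × (Well 2→Well 4) = (2120, 320, 4900).
So ∂z/∂E = −n_x/n_z = −0.43265 and ∂z/∂N = −n_y/n_z = −0.06531.
Gradient magnitude |∇z| = √(a² + b²) = √(0.18719 + 0.00426) = 0.43755.
True dip = arctan(0.43755) = 23.6°, dipping toward E (azimuth ≈ 081°).

23.6°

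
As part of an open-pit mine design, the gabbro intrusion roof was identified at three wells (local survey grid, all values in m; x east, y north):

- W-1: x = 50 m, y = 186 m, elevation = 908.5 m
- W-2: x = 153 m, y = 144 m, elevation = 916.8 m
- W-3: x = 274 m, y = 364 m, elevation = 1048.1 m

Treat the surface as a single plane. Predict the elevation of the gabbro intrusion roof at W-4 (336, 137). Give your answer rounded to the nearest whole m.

962 m

Let the plane be z = a·x + b·y + c.
W-2−W-1: 103a − 42b = 8.3;  W-3−W-1: 224a + 178b = 139.6.
Solving gives a = 0.26460, b = 0.45129.
Then c = 908.5 − a·50 − b·186 = 811.33.
At (336, 137): z = 88.9 + 61.8 + 811.33 = 962.1 m.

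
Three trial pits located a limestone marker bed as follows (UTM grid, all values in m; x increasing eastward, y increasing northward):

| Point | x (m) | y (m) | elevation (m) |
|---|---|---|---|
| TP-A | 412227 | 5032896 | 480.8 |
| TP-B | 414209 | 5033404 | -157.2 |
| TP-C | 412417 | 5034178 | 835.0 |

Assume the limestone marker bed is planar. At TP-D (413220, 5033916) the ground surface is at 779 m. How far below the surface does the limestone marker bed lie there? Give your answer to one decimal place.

Two edge vectors: TP-A→TP-B = (1982, 508, -638), TP-A→TP-C = (190, 1282, 354.2).
Normal n = (TP-A→TP-B) × (TP-A→TP-C) = (997849.6, -823244.4, 2444404).
So ∂z/∂x = −n_x/n_z = −0.408217954 and ∂z/∂y = −n_y/n_z = 0.336787372.
Intercept c from TP-A: 480.8 + 168278.46 − 1695015.82 = −1526256.56.
At (413220, 5033916): z_contact = −168683.82 + 1695359.34 − 1526256.56 = 418.96 m.
Depth below ground = 779 − 418.96 = 360.0 m.

360.0 m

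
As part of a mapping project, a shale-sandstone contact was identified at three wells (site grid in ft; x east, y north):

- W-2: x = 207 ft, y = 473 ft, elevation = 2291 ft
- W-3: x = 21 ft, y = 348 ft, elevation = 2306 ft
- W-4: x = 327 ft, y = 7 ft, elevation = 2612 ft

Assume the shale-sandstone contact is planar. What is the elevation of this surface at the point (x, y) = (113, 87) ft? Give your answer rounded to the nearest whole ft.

Two edge vectors: W-2→W-3 = (-186, -125, 15), W-2→W-4 = (120, -466, 321).
Normal n = (W-2→W-3) × (W-2→W-4) = (-33135, 61506, 101676).
So ∂z/∂x = −n_x/n_z = 0.32589 and ∂z/∂y = −n_y/n_z = −0.60492.
Intercept c from W-2: 2291 − 67.46 + 286.13 = 2509.67.
At (113, 87): z = 36.8 − 52.6 + 2509.67 = 2493.9 ft.

2494 ft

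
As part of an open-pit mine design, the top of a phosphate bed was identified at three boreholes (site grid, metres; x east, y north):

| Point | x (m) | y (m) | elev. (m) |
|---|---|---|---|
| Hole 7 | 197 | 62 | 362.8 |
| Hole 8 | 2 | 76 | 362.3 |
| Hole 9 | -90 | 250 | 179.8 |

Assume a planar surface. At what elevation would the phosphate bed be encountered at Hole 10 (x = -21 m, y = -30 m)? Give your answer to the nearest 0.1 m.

479.5 m

Let the plane be z = a·x + b·y + c.
Hole 8−Hole 7: −195a + 14b = −0.5;  Hole 9−Hole 7: −287a + 188b = −183.
Solving gives a = −0.07561, b = −1.08883.
Then c = 362.8 − a·197 − b·62 = 445.20.
At (-21, -30): z = 1.6 + 32.7 + 445.20 = 479.5 m.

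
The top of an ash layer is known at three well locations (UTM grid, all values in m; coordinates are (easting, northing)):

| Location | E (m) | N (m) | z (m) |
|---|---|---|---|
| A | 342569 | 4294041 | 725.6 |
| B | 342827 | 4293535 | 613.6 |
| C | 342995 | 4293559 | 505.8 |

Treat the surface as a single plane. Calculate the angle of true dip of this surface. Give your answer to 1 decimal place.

32.4°

Two edge vectors: A→B = (258, -506, -112), A→C = (426, -482, -219.8).
Normal n = (A→B) × (A→C) = (57234.8, 8996.4, 91200).
So ∂z/∂E = −n_x/n_z = −0.62757 and ∂z/∂N = −n_y/n_z = −0.09864.
Gradient magnitude |∇z| = √(a² + b²) = √(0.39385 + 0.00973) = 0.63528.
True dip = arctan(0.63528) = 32.4°, dipping toward E (azimuth ≈ 081°).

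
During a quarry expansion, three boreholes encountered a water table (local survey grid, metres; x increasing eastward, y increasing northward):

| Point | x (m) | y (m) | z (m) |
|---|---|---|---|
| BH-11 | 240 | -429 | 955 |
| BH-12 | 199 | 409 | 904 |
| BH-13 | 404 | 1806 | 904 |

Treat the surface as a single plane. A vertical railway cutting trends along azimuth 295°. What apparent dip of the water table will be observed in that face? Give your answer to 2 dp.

Two edge vectors: BH-11→BH-12 = (-41, 838, -51), BH-11→BH-13 = (164, 2235, -51).
Normal n = (BH-11→BH-12) × (BH-11→BH-13) = (71247, -10455, -229067).
So ∂z/∂x = −n_x/n_z = 0.31103 and ∂z/∂y = −n_y/n_z = −0.04564.
Unit vector along 295° is (sin 295°, cos 295°) = (-0.9063, 0.4226).
Slope in that direction = a·(-0.9063) + b·(0.4226) = −0.30118.
Apparent dip = arctan|0.30118| = 16.76° (true dip is 17.5°, so apparent ≤ true as expected).

16.76°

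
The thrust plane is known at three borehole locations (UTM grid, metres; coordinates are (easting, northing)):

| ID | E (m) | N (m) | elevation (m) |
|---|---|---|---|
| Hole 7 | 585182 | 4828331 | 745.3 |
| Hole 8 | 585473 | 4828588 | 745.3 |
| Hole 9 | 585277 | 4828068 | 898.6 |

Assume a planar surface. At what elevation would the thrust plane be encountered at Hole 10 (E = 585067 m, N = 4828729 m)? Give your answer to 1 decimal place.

524.5 m

Two edge vectors: Hole 7→Hole 8 = (291, 257, 0), Hole 7→Hole 9 = (95, -263, 153.3).
Normal n = (Hole 7→Hole 8) × (Hole 7→Hole 9) = (39398.1, -44610.3, -100948).
So ∂z/∂E = −n_x/n_z = 0.390281135 and ∂z/∂N = −n_y/n_z = −0.441913659.
Intercept c from Hole 7: 745.3 − 228385.50 + 2133705.42 = 1906065.22.
At (585067, 4828729): z = 228340.6 − 2133881.3 + 1906065.22 = 524.5 m.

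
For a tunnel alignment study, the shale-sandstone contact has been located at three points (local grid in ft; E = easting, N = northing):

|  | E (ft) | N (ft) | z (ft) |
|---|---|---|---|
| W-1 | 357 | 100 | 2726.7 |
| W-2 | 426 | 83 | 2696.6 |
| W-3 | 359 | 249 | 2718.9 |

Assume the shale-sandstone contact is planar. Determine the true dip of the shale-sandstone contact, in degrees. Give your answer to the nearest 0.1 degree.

Let the plane be z = a·E + b·N + c.
W-2−W-1: 69a − 17b = −30.1;  W-3−W-1: 2a + 149b = −7.8.
Solving gives a = −0.44765, b = −0.04634.
Gradient magnitude |∇z| = √(a² + b²) = √(0.20039 + 0.00215) = 0.45004.
True dip = arctan(0.45004) = 24.2°, dipping toward E (azimuth ≈ 084°).

24.2°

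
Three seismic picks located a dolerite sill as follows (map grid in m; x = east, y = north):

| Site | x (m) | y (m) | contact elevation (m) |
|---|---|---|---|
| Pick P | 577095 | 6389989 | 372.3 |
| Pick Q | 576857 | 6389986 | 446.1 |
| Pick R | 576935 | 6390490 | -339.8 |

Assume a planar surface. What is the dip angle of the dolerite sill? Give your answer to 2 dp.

Let the plane be z = a·x + b·y + c.
Pick Q−Pick P: −238a − 3b = 73.8;  Pick R−Pick P: −160a + 501b = −712.1.
Solving gives a = −0.29100, b = −1.51429.
Gradient magnitude |∇z| = √(a² + b²) = √(0.08468 + 2.29307) = 1.54200.
True dip = arctan(1.54200) = 57.04°, dipping toward N (azimuth ≈ 011°).

57.04°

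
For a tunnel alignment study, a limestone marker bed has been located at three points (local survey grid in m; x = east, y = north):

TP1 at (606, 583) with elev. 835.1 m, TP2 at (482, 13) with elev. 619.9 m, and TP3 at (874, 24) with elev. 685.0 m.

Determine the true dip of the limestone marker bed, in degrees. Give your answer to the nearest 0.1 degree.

20.7°

Let the plane be z = a·x + b·y + c.
TP2−TP1: −124a − 570b = −215.2;  TP3−TP1: 268a − 559b = −150.1.
Solving gives a = 0.15643, b = 0.34351.
Gradient magnitude |∇z| = √(a² + b²) = √(0.02447 + 0.11800) = 0.37745.
True dip = arctan(0.37745) = 20.7°, dipping toward SSW (azimuth ≈ 204°).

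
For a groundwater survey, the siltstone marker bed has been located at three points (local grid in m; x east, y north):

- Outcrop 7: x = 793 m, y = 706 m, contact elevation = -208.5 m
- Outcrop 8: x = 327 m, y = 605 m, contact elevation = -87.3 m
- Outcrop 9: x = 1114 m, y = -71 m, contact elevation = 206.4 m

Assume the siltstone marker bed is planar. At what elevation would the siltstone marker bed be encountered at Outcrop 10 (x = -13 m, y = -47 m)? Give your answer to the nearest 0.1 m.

Let the plane be z = a·x + b·y + c.
Outcrop 8−Outcrop 7: −466a − 101b = 121.2;  Outcrop 9−Outcrop 7: 321a − 777b = 414.9.
Solving gives a = −0.132489, b = −0.588712.
Then c = -208.5 − a·793 − b·706 = 312.19.
At (-13, -47): z = 1.7 + 27.7 + 312.19 = 341.6 m.

341.6 m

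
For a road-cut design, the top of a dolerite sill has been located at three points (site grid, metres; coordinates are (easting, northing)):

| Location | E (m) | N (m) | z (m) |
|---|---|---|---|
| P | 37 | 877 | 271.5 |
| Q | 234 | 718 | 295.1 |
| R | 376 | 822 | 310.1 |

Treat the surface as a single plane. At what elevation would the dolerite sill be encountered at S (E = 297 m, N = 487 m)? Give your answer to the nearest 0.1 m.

Let the plane be z = a·E + b·N + c.
Q−P: 197a − 159b = 23.6;  R−P: 339a − 55b = 38.6.
Solving gives a = 0.11237, b = −0.00920.
Then c = 271.5 − a·37 − b·877 = 275.41.
At (297, 487): z = 33.4 − 4.5 + 275.41 = 304.3 m.

304.3 m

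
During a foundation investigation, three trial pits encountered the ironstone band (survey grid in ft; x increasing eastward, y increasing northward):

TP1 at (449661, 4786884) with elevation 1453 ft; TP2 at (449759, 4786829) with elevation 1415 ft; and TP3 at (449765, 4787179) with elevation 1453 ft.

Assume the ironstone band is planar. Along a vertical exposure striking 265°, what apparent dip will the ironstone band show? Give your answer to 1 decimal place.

Let the plane be z = a·x + b·y + c.
TP2−TP1: 98a − 55b = −38;  TP3−TP1: 104a + 295b = 0.
Solving gives a = −0.32371, b = 0.11412.
Unit vector along 265° is (sin 265°, cos 265°) = (-0.9962, -0.0872).
Slope in that direction = a·(-0.9962) + b·(-0.0872) = 0.31253.
Apparent dip = arctan|0.31253| = 17.4° (true dip is 18.9°, so apparent ≤ true as expected).

17.4°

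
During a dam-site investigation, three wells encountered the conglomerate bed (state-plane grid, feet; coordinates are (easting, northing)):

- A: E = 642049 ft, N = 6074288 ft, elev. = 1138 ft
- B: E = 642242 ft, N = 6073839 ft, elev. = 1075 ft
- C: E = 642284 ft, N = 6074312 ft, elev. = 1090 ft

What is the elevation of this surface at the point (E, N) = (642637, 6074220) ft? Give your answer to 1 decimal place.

Let the plane be z = a·E + b·N + c.
B−A: 193a − 449b = −63;  C−A: 235a + 24b = −48.
Solving gives a = −0.209392902, b = 0.050305501.
Then c = 1138 − a·642049 − b·6074288 = −169991.60.
At (642637, 6074220): z = −134563.6 + 305566.7 − 169991.60 = 1011.5 ft.

1011.5 ft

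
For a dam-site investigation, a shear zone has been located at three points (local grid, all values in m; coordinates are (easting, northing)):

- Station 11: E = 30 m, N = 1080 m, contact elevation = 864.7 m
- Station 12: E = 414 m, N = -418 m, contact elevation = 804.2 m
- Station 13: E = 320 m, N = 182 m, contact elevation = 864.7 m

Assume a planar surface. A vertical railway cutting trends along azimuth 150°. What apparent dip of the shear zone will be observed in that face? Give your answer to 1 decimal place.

7.6°

Let the plane be z = a·E + b·N + c.
Station 12−Station 11: 384a − 1498b = −60.5;  Station 13−Station 11: 290a − 898b = 0.
Solving gives a = 0.60643, b = 0.19584.
Unit vector along 150° is (sin 150°, cos 150°) = (0.5000, -0.8660).
Slope in that direction = a·(0.5000) + b·(-0.8660) = 0.13361.
Apparent dip = arctan|0.13361| = 7.6° (true dip is 32.5°, so apparent ≤ true as expected).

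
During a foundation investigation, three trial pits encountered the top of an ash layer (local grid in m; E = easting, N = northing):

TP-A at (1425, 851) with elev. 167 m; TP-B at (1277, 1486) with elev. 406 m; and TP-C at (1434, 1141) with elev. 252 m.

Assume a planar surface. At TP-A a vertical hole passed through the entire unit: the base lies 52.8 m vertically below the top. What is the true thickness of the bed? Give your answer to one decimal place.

Two edge vectors: TP-A→TP-B = (-148, 635, 239), TP-A→TP-C = (9, 290, 85).
Normal n = (TP-A→TP-B) × (TP-A→TP-C) = (-15335, 14731, -48635).
So ∂z/∂E = −n_x/n_z = −0.31531 and ∂z/∂N = −n_y/n_z = 0.30289.
|∇z| = √(a²+b²) = 0.43722, so dip δ = arctan(0.43722) = 23.62°.
True thickness = vertical thickness × cos δ = 52.8 × cos 23.62° = 48.4 m.

48.4 m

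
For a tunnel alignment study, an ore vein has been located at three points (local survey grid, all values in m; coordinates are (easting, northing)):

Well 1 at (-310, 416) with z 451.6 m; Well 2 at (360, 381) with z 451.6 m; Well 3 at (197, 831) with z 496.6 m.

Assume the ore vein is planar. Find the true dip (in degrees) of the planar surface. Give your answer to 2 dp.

5.83°

Let the plane be z = a·E + b·N + c.
Well 2−Well 1: 670a − 35b = 0;  Well 3−Well 1: 507a + 415b = 45.
Solving gives a = 0.00532, b = 0.10193.
Gradient magnitude |∇z| = √(a² + b²) = √(0.00003 + 0.01039) = 0.10207.
True dip = arctan(0.10207) = 5.83°, dipping toward S (azimuth ≈ 183°).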